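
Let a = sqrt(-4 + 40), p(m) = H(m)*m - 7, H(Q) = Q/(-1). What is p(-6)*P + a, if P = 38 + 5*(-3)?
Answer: -983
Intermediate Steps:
H(Q) = -Q (H(Q) = Q*(-1) = -Q)
P = 23 (P = 38 - 15 = 23)
p(m) = -7 - m**2 (p(m) = (-m)*m - 7 = -m**2 - 7 = -7 - m**2)
a = 6 (a = sqrt(36) = 6)
p(-6)*P + a = (-7 - 1*(-6)**2)*23 + 6 = (-7 - 1*36)*23 + 6 = (-7 - 36)*23 + 6 = -43*23 + 6 = -989 + 6 = -983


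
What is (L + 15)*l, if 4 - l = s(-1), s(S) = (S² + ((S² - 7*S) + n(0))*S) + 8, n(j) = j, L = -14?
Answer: 3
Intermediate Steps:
s(S) = 8 + S² + S*(S² - 7*S) (s(S) = (S² + ((S² - 7*S) + 0)*S) + 8 = (S² + (S² - 7*S)*S) + 8 = (S² + S*(S² - 7*S)) + 8 = 8 + S² + S*(S² - 7*S))
l = 3 (l = 4 - (8 + (-1)³ - 6*(-1)²) = 4 - (8 - 1 - 6*1) = 4 - (8 - 1 - 6) = 4 - 1*1 = 4 - 1 = 3)
(L + 15)*l = (-14 + 15)*3 = 1*3 = 3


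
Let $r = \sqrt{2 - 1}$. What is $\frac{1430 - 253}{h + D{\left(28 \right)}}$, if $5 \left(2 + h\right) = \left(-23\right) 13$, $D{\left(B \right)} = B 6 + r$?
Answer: $\frac{5885}{536} \approx 10.979$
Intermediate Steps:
$r = 1$ ($r = \sqrt{1} = 1$)
$D{\left(B \right)} = 1 + 6 B$ ($D{\left(B \right)} = B 6 + 1 = 6 B + 1 = 1 + 6 B$)
$h = - \frac{309}{5}$ ($h = -2 + \frac{\left(-23\right) 13}{5} = -2 + \frac{1}{5} \left(-299\right) = -2 - \frac{299}{5} = - \frac{309}{5} \approx -61.8$)
$\frac{1430 - 253}{h + D{\left(28 \right)}} = \frac{1430 - 253}{- \frac{309}{5} + \left(1 + 6 \cdot 28\right)} = \frac{1177}{- \frac{309}{5} + \left(1 + 168\right)} = \frac{1177}{- \frac{309}{5} + 169} = \frac{1177}{\frac{536}{5}} = 1177 \cdot \frac{5}{536} = \frac{5885}{536}$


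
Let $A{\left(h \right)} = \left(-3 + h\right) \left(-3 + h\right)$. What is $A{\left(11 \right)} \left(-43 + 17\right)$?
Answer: $-1664$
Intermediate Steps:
$A{\left(h \right)} = \left(-3 + h\right)^{2}$
$A{\left(11 \right)} \left(-43 + 17\right) = \left(-3 + 11\right)^{2} \left(-43 + 17\right) = 8^{2} \left(-26\right) = 64 \left(-26\right) = -1664$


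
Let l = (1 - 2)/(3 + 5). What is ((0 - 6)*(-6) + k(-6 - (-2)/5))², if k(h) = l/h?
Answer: 65108761/50176 ≈ 1297.6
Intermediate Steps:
l = -⅛ (l = -1/8 = -1*⅛ = -⅛ ≈ -0.12500)
k(h) = -1/(8*h)
((0 - 6)*(-6) + k(-6 - (-2)/5))² = ((0 - 6)*(-6) - 1/(8*(-6 - (-2)/5)))² = (-6*(-6) - 1/(8*(-6 - (-2)/5)))² = (36 - 1/(8*(-6 - 1*(-⅖))))² = (36 - 1/(8*(-6 + ⅖)))² = (36 - 1/(8*(-28/5)))² = (36 - ⅛*(-5/28))² = (36 + 5/224)² = (8069/224)² = 65108761/50176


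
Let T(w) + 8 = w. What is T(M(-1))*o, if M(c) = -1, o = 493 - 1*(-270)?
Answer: -6867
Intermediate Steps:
o = 763 (o = 493 + 270 = 763)
T(w) = -8 + w
T(M(-1))*o = (-8 - 1)*763 = -9*763 = -6867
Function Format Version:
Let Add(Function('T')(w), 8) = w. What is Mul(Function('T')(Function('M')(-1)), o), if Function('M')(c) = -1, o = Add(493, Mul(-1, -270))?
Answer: -6867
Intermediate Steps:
o = 763 (o = Add(493, 270) = 763)
Function('T')(w) = Add(-8, w)
Mul(Function('T')(Function('M')(-1)), o) = Mul(Add(-8, -1), 763) = Mul(-9, 763) = -6867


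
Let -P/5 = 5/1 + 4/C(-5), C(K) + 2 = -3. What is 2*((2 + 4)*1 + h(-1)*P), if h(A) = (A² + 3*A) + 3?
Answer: -30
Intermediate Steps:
h(A) = 3 + A² + 3*A
C(K) = -5 (C(K) = -2 - 3 = -5)
P = -21 (P = -5*(5/1 + 4/(-5)) = -5*(5*1 + 4*(-⅕)) = -5*(5 - ⅘) = -5*21/5 = -21)
2*((2 + 4)*1 + h(-1)*P) = 2*((2 + 4)*1 + (3 + (-1)² + 3*(-1))*(-21)) = 2*(6*1 + (3 + 1 - 3)*(-21)) = 2*(6 + 1*(-21)) = 2*(6 - 21) = 2*(-15) = -30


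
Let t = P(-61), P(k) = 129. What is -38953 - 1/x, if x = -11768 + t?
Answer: -453373966/11639 ≈ -38953.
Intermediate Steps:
t = 129
x = -11639 (x = -11768 + 129 = -11639)
-38953 - 1/x = -38953 - 1/(-11639) = -38953 - 1*(-1/11639) = -38953 + 1/11639 = -453373966/11639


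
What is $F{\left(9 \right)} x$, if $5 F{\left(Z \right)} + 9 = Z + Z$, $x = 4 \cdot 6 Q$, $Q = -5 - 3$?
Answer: $- \frac{1728}{5} \approx -345.6$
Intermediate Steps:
$Q = -8$
$x = -192$ ($x = 4 \cdot 6 \left(-8\right) = 24 \left(-8\right) = -192$)
$F{\left(Z \right)} = - \frac{9}{5} + \frac{2 Z}{5}$ ($F{\left(Z \right)} = - \frac{9}{5} + \frac{Z + Z}{5} = - \frac{9}{5} + \frac{2 Z}{5}$)
$F{\left(9 \right)} x = \left(- \frac{9}{5} + \frac{2}{5} \cdot 9\right) \left(-192\right) = \left(- \frac{9}{5} + \frac{18}{5}\right) \left(-192\right) = \frac{9}{5} \left(-192\right) = - \frac{1728}{5}$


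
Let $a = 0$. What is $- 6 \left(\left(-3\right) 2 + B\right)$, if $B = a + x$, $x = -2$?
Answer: $48$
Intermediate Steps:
$B = -2$ ($B = 0 - 2 = -2$)
$- 6 \left(\left(-3\right) 2 + B\right) = - 6 \left(\left(-3\right) 2 - 2\right) = - 6 \left(-6 - 2\right) = \left(-6\right) \left(-8\right) = 48$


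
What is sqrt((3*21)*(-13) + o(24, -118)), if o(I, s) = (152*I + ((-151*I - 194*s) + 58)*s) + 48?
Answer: I*sqrt(2277591) ≈ 1509.2*I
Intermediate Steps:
o(I, s) = 48 + 152*I + s*(58 - 194*s - 151*I) (o(I, s) = (152*I + ((-194*s - 151*I) + 58)*s) + 48 = (152*I + (58 - 194*s - 151*I)*s) + 48 = (152*I + s*(58 - 194*s - 151*I)) + 48 = 48 + 152*I + s*(58 - 194*s - 151*I))
sqrt((3*21)*(-13) + o(24, -118)) = sqrt((3*21)*(-13) + (48 - 194*(-118)**2 + 58*(-118) + 152*24 - 151*24*(-118))) = sqrt(63*(-13) + (48 - 194*13924 - 6844 + 3648 + 427632)) = sqrt(-819 + (48 - 2701256 - 6844 + 3648 + 427632)) = sqrt(-819 - 2276772) = sqrt(-2277591) = I*sqrt(2277591)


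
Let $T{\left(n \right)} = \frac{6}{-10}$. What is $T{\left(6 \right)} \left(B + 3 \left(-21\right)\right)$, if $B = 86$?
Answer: $- \frac{69}{5} \approx -13.8$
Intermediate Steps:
$T{\left(n \right)} = - \frac{3}{5}$ ($T{\left(n \right)} = 6 \left(- \frac{1}{10}\right) = - \frac{3}{5}$)
$T{\left(6 \right)} \left(B + 3 \left(-21\right)\right) = - \frac{3 \left(86 + 3 \left(-21\right)\right)}{5} = - \frac{3 \left(86 - 63\right)}{5} = \left(- \frac{3}{5}\right) 23 = - \frac{69}{5}$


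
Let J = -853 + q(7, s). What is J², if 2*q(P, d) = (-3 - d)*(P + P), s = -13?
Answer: 613089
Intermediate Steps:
q(P, d) = P*(-3 - d) (q(P, d) = ((-3 - d)*(P + P))/2 = ((-3 - d)*(2*P))/2 = (2*P*(-3 - d))/2 = P*(-3 - d))
J = -783 (J = -853 - 1*7*(3 - 13) = -853 - 1*7*(-10) = -853 + 70 = -783)
J² = (-783)² = 613089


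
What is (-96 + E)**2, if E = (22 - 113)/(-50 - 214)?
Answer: 637714009/69696 ≈ 9149.9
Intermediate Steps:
E = 91/264 (E = -91/(-264) = -91*(-1/264) = 91/264 ≈ 0.34470)
(-96 + E)**2 = (-96 + 91/264)**2 = (-25253/264)**2 = 637714009/69696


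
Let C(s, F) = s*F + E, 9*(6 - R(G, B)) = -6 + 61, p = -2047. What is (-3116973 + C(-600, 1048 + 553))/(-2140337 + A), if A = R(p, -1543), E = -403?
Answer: 2621556/1375931 ≈ 1.9053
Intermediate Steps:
R(G, B) = -⅑ (R(G, B) = 6 - (-6 + 61)/9 = 6 - ⅑*55 = 6 - 55/9 = -⅑)
A = -⅑ ≈ -0.11111
C(s, F) = -403 + F*s (C(s, F) = s*F - 403 = F*s - 403 = -403 + F*s)
(-3116973 + C(-600, 1048 + 553))/(-2140337 + A) = (-3116973 + (-403 + (1048 + 553)*(-600)))/(-2140337 - ⅑) = (-3116973 + (-403 + 1601*(-600)))/(-19263034/9) = (-3116973 + (-403 - 960600))*(-9/19263034) = (-3116973 - 961003)*(-9/19263034) = -4077976*(-9/19263034) = 2621556/1375931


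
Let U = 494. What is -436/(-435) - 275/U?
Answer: 95759/214890 ≈ 0.44562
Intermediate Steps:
-436/(-435) - 275/U = -436/(-435) - 275/494 = -436*(-1/435) - 275*1/494 = 436/435 - 275/494 = 95759/214890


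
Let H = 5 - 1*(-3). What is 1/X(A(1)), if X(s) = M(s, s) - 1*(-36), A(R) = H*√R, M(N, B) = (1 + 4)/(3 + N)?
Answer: 11/401 ≈ 0.027431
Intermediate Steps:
H = 8 (H = 5 + 3 = 8)
M(N, B) = 5/(3 + N)
A(R) = 8*√R
X(s) = 36 + 5/(3 + s) (X(s) = 5/(3 + s) - 1*(-36) = 5/(3 + s) + 36 = 36 + 5/(3 + s))
1/X(A(1)) = 1/((113 + 36*(8*√1))/(3 + 8*√1)) = 1/((113 + 36*(8*1))/(3 + 8*1)) = 1/((113 + 36*8)/(3 + 8)) = 1/((113 + 288)/11) = 1/((1/11)*401) = 1/(401/11) = 11/401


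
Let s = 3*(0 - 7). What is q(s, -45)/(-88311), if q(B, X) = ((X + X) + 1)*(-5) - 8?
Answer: -437/88311 ≈ -0.0049484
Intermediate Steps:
s = -21 (s = 3*(-7) = -21)
q(B, X) = -13 - 10*X (q(B, X) = (2*X + 1)*(-5) - 8 = (1 + 2*X)*(-5) - 8 = (-5 - 10*X) - 8 = -13 - 10*X)
q(s, -45)/(-88311) = (-13 - 10*(-45))/(-88311) = (-13 + 450)*(-1/88311) = 437*(-1/88311) = -437/88311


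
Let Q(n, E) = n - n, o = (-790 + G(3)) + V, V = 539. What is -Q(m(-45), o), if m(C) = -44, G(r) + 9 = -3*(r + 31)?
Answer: 0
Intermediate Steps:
G(r) = -102 - 3*r (G(r) = -9 - 3*(r + 31) = -9 - 3*(31 + r) = -9 + (-93 - 3*r) = -102 - 3*r)
o = -362 (o = (-790 + (-102 - 3*3)) + 539 = (-790 + (-102 - 9)) + 539 = (-790 - 111) + 539 = -901 + 539 = -362)
Q(n, E) = 0
-Q(m(-45), o) = -1*0 = 0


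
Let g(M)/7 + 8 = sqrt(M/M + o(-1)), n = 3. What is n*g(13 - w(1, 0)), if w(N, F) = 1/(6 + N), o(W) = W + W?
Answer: -168 + 21*I ≈ -168.0 + 21.0*I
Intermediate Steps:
o(W) = 2*W
g(M) = -56 + 7*I (g(M) = -56 + 7*sqrt(M/M + 2*(-1)) = -56 + 7*sqrt(1 - 2) = -56 + 7*sqrt(-1) = -56 + 7*I)
n*g(13 - w(1, 0)) = 3*(-56 + 7*I) = -168 + 21*I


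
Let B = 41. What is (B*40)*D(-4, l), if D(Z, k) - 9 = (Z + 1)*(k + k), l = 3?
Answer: -14760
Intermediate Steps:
D(Z, k) = 9 + 2*k*(1 + Z) (D(Z, k) = 9 + (Z + 1)*(k + k) = 9 + (1 + Z)*(2*k) = 9 + 2*k*(1 + Z))
(B*40)*D(-4, l) = (41*40)*(9 + 2*3 + 2*(-4)*3) = 1640*(9 + 6 - 24) = 1640*(-9) = -14760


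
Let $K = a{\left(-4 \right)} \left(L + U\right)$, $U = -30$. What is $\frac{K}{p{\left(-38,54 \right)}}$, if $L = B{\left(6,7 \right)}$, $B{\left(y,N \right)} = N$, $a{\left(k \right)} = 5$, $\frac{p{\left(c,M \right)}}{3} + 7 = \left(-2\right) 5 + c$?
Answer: $\frac{23}{33} \approx 0.69697$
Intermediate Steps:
$p{\left(c,M \right)} = -51 + 3 c$ ($p{\left(c,M \right)} = -21 + 3 \left(\left(-2\right) 5 + c\right) = -21 + 3 \left(-10 + c\right) = -21 + \left(-30 + 3 c\right) = -51 + 3 c$)
$L = 7$
$K = -115$ ($K = 5 \left(7 - 30\right) = 5 \left(-23\right) = -115$)
$\frac{K}{p{\left(-38,54 \right)}} = - \frac{115}{-51 + 3 \left(-38\right)} = - \frac{115}{-51 - 114} = - \frac{115}{-165} = \left(-115\right) \left(- \frac{1}{165}\right) = \frac{23}{33}$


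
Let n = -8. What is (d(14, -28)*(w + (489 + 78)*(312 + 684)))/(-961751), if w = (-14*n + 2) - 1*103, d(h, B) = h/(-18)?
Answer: 564743/1236537 ≈ 0.45671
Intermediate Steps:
d(h, B) = -h/18 (d(h, B) = h*(-1/18) = -h/18)
w = 11 (w = (-14*(-8) + 2) - 1*103 = (112 + 2) - 103 = 114 - 103 = 11)
(d(14, -28)*(w + (489 + 78)*(312 + 684)))/(-961751) = ((-1/18*14)*(11 + (489 + 78)*(312 + 684)))/(-961751) = -7*(11 + 567*996)/9*(-1/961751) = -7*(11 + 564732)/9*(-1/961751) = -7/9*564743*(-1/961751) = -3953201/9*(-1/961751) = 564743/1236537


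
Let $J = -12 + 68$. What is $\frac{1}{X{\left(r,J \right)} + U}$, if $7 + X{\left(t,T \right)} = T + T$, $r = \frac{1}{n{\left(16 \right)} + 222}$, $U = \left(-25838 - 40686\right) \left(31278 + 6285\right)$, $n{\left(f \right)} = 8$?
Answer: $- \frac{1}{2498840907} \approx -4.0019 \cdot 10^{-10}$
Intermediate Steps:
$U = -2498841012$ ($U = \left(-66524\right) 37563 = -2498841012$)
$J = 56$
$r = \frac{1}{230}$ ($r = \frac{1}{8 + 222} = \frac{1}{230} \approx 0.0043478$)
$X{\left(t,T \right)} = -7 + 2 T$ ($X{\left(t,T \right)} = -7 + \left(T + T\right) = -7 + 2 T$)
$\frac{1}{X{\left(r,J \right)} + U} = \frac{1}{\left(-7 + 2 \cdot 56\right) - 2498841012} = \frac{1}{\left(-7 + 112\right) - 2498841012} = \frac{1}{105 - 2498841012} = \frac{1}{-2498840907} = - \frac{1}{2498840907}$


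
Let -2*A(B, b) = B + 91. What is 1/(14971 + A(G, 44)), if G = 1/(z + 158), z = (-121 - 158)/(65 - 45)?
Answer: 5762/86000711 ≈ 6.6999e-5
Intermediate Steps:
z = -279/20 ≈ -13.950
G = 20/2881 (G = 1/(-279/20 + 158) = 1/(2881/20) = 20/2881 ≈ 0.0069420)
A(B, b) = -91/2 - B/2 (A(B, b) = -(B + 91)/2 = -(91 + B)/2 = -91/2 - B/2)
1/(14971 + A(G, 44)) = 1/(14971 + (-91/2 - ½*20/2881)) = 1/(14971 + (-91/2 - 10/2881)) = 1/(14971 - 262191/5762) = 1/(86000711/5762) = 5762/86000711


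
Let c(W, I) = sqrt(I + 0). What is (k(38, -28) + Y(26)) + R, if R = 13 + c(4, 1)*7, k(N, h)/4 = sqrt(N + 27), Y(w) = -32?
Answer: -12 + 4*sqrt(65) ≈ 20.249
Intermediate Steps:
k(N, h) = 4*sqrt(27 + N) (k(N, h) = 4*sqrt(N + 27) = 4*sqrt(27 + N))
c(W, I) = sqrt(I)
R = 20 (R = 13 + sqrt(1)*7 = 13 + 1*7 = 13 + 7 = 20)
(k(38, -28) + Y(26)) + R = (4*sqrt(27 + 38) - 32) + 20 = (4*sqrt(65) - 32) + 20 = (-32 + 4*sqrt(65)) + 20 = -12 + 4*sqrt(65)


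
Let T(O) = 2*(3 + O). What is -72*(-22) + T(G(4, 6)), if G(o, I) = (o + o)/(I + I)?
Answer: 4774/3 ≈ 1591.3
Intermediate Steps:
G(o, I) = o/I (G(o, I) = (2*o)/((2*I)) = (2*o)*(1/(2*I)) = o/I)
T(O) = 6 + 2*O
-72*(-22) + T(G(4, 6)) = -72*(-22) + (6 + 2*(4/6)) = 1584 + (6 + 2*(4*(⅙))) = 1584 + (6 + 2*(⅔)) = 1584 + (6 + 4/3) = 1584 + 22/3 = 4774/3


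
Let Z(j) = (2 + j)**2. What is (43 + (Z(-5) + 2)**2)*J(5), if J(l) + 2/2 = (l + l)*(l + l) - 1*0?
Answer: 16236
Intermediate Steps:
J(l) = -1 + 4*l**2 (J(l) = -1 + ((l + l)*(l + l) - 1*0) = -1 + ((2*l)*(2*l) + 0) = -1 + (4*l**2 + 0) = -1 + 4*l**2)
(43 + (Z(-5) + 2)**2)*J(5) = (43 + ((2 - 5)**2 + 2)**2)*(-1 + 4*5**2) = (43 + ((-3)**2 + 2)**2)*(-1 + 4*25) = (43 + (9 + 2)**2)*(-1 + 100) = (43 + 11**2)*99 = (43 + 121)*99 = 164*99 = 16236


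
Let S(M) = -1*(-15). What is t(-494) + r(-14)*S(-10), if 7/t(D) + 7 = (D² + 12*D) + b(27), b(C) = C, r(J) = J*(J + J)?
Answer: 1400192647/238128 ≈ 5880.0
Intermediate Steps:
r(J) = 2*J² (r(J) = J*(2*J) = 2*J²)
S(M) = 15
t(D) = 7/(20 + D² + 12*D) (t(D) = 7/(-7 + ((D² + 12*D) + 27)) = 7/(-7 + (27 + D² + 12*D)) = 7/(20 + D² + 12*D))
t(-494) + r(-14)*S(-10) = 7/(20 + (-494)² + 12*(-494)) + (2*(-14)²)*15 = 7/(20 + 244036 - 5928) + (2*196)*15 = 7/238128 + 392*15 = 7*(1/238128) + 5880 = 7/238128 + 5880 = 1400192647/238128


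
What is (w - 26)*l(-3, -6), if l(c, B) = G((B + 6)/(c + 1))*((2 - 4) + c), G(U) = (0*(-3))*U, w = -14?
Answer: 0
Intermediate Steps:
G(U) = 0 (G(U) = 0*U = 0)
l(c, B) = 0 (l(c, B) = 0*((2 - 4) + c) = 0*(-2 + c) = 0)
(w - 26)*l(-3, -6) = (-14 - 26)*0 = -40*0 = 0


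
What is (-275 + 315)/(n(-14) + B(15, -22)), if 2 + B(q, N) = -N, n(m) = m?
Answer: 20/3 ≈ 6.6667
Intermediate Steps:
B(q, N) = -2 - N
(-275 + 315)/(n(-14) + B(15, -22)) = (-275 + 315)/(-14 + (-2 - 1*(-22))) = 40/(-14 + (-2 + 22)) = 40/(-14 + 20) = 40/6 = 40*(1/6) = 20/3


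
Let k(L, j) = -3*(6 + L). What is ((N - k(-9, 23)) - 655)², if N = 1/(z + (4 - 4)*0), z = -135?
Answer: 8035508881/18225 ≈ 4.4091e+5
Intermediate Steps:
k(L, j) = -18 - 3*L
N = -1/135 (N = 1/(-135 + (4 - 4)*0) = 1/(-135 + 0*0) = 1/(-135 + 0) = 1/(-135) = -1/135 ≈ -0.0074074)
((N - k(-9, 23)) - 655)² = ((-1/135 - (-18 - 3*(-9))) - 655)² = ((-1/135 - (-18 + 27)) - 655)² = ((-1/135 - 1*9) - 655)² = ((-1/135 - 9) - 655)² = (-1216/135 - 655)² = (-89641/135)² = 8035508881/18225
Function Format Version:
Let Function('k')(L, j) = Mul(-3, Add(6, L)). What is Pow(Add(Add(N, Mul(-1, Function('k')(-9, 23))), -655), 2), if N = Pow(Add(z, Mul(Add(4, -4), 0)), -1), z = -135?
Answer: Rational(8035508881, 18225) ≈ 4.4091e+5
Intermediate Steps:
Function('k')(L, j) = Add(-18, Mul(-3, L))
N = Rational(-1, 135) (N = Pow(Add(-135, Mul(Add(4, -4), 0)), -1) = Pow(Add(-135, Mul(0, 0)), -1) = Pow(Add(-135, 0), -1) = Pow(-135, -1) = Rational(-1, 135) ≈ -0.0074074)
Pow(Add(Add(N, Mul(-1, Function('k')(-9, 23))), -655), 2) = Pow(Add(Add(Rational(-1, 135), Mul(-1, Add(-18, Mul(-3, -9)))), -655), 2) = Pow(Add(Add(Rational(-1, 135), Mul(-1, Add(-18, 27))), -655), 2) = Pow(Add(Add(Rational(-1, 135), Mul(-1, 9)), -655), 2) = Pow(Add(Add(Rational(-1, 135), -9), -655), 2) = Pow(Add(Rational(-1216, 135), -655), 2) = Pow(Rational(-89641, 135), 2) = Rational(8035508881, 18225)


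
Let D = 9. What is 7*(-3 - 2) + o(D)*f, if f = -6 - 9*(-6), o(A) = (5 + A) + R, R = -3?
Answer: 493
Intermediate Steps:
o(A) = 2 + A (o(A) = (5 + A) - 3 = 2 + A)
f = 48 (f = -6 + 54 = 48)
7*(-3 - 2) + o(D)*f = 7*(-3 - 2) + (2 + 9)*48 = 7*(-5) + 11*48 = -35 + 528 = 493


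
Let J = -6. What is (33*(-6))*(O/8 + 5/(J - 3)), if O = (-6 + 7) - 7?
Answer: 517/2 ≈ 258.50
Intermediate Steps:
O = -6 (O = 1 - 7 = -6)
(33*(-6))*(O/8 + 5/(J - 3)) = (33*(-6))*(-6/8 + 5/(-6 - 3)) = -198*(-6*1/8 + 5/(-9)) = -198*(-3/4 + 5*(-1/9)) = -198*(-3/4 - 5/9) = -198*(-47/36) = 517/2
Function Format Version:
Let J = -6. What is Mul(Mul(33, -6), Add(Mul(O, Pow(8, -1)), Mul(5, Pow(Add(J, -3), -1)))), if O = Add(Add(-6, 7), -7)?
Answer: Rational(517, 2) ≈ 258.50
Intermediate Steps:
O = -6 (O = Add(1, -7) = -6)
Mul(Mul(33, -6), Add(Mul(O, Pow(8, -1)), Mul(5, Pow(Add(J, -3), -1)))) = Mul(Mul(33, -6), Add(Mul(-6, Pow(8, -1)), Mul(5, Pow(Add(-6, -3), -1)))) = Mul(-198, Add(Mul(-6, Rational(1, 8)), Mul(5, Pow(-9, -1)))) = Mul(-198, Add(Rational(-3, 4), Mul(5, Rational(-1, 9)))) = Mul(-198, Add(Rational(-3, 4), Rational(-5, 9))) = Mul(-198, Rational(-47, 36)) = Rational(517, 2)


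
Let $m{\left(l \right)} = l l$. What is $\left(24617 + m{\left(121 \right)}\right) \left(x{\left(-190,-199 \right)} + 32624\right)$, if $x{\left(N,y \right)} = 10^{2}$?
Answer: $1284678792$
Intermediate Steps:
$x{\left(N,y \right)} = 100$
$m{\left(l \right)} = l^{2}$
$\left(24617 + m{\left(121 \right)}\right) \left(x{\left(-190,-199 \right)} + 32624\right) = \left(24617 + 121^{2}\right) \left(100 + 32624\right) = \left(24617 + 14641\right) 32724 = 39258 \cdot 32724 = 1284678792$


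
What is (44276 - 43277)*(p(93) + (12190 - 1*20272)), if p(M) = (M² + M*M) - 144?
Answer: 9062928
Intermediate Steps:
p(M) = -144 + 2*M² (p(M) = (M² + M²) - 144 = 2*M² - 144 = -144 + 2*M²)
(44276 - 43277)*(p(93) + (12190 - 1*20272)) = (44276 - 43277)*((-144 + 2*93²) + (12190 - 1*20272)) = 999*((-144 + 2*8649) + (12190 - 20272)) = 999*((-144 + 17298) - 8082) = 999*(17154 - 8082) = 999*9072 = 9062928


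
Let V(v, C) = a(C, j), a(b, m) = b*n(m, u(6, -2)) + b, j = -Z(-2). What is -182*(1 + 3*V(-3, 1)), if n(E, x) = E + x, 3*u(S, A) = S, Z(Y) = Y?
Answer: -2912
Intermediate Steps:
u(S, A) = S/3
j = 2 (j = -1*(-2) = 2)
a(b, m) = b + b*(2 + m) (a(b, m) = b*(m + (⅓)*6) + b = b*(m + 2) + b = b*(2 + m) + b = b + b*(2 + m))
V(v, C) = 5*C (V(v, C) = C*(3 + 2) = C*5 = 5*C)
-182*(1 + 3*V(-3, 1)) = -182*(1 + 3*(5*1)) = -182*(1 + 3*5) = -182*(1 + 15) = -182*16 = -2912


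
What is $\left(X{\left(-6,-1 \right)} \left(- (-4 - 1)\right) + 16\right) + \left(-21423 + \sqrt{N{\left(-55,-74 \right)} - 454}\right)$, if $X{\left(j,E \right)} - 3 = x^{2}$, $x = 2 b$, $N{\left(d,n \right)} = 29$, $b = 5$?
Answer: $-20892 + 5 i \sqrt{17} \approx -20892.0 + 20.616 i$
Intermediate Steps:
$x = 10$ ($x = 2 \cdot 5 = 10$)
$X{\left(j,E \right)} = 103$ ($X{\left(j,E \right)} = 3 + 10^{2} = 3 + 100 = 103$)
$\left(X{\left(-6,-1 \right)} \left(- (-4 - 1)\right) + 16\right) + \left(-21423 + \sqrt{N{\left(-55,-74 \right)} - 454}\right) = \left(103 \left(- (-4 - 1)\right) + 16\right) - \left(21423 - \sqrt{29 - 454}\right) = \left(103 \left(\left(-1\right) \left(-5\right)\right) + 16\right) - \left(21423 - \sqrt{-425}\right) = \left(103 \cdot 5 + 16\right) - \left(21423 - 5 i \sqrt{17}\right) = \left(515 + 16\right) - \left(21423 - 5 i \sqrt{17}\right) = 531 - \left(21423 - 5 i \sqrt{17}\right) = -20892 + 5 i \sqrt{17}$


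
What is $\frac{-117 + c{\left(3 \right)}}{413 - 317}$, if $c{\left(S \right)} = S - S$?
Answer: $- \frac{39}{32} \approx -1.2188$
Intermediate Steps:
$c{\left(S \right)} = 0$
$\frac{-117 + c{\left(3 \right)}}{413 - 317} = \frac{-117 + 0}{413 - 317} = - \frac{117}{96} = \left(-117\right) \frac{1}{96} = - \frac{39}{32}$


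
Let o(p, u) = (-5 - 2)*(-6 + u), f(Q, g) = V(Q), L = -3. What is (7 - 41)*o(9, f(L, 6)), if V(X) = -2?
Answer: -1904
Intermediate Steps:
f(Q, g) = -2
o(p, u) = 42 - 7*u (o(p, u) = -7*(-6 + u) = 42 - 7*u)
(7 - 41)*o(9, f(L, 6)) = (7 - 41)*(42 - 7*(-2)) = -34*(42 + 14) = -34*56 = -1904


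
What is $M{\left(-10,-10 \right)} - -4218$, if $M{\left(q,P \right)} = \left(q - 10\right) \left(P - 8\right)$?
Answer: $4578$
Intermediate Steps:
$M{\left(q,P \right)} = \left(-10 + q\right) \left(-8 + P\right)$
$M{\left(-10,-10 \right)} - -4218 = \left(80 - -100 - -80 - -100\right) - -4218 = \left(80 + 100 + 80 + 100\right) + 4218 = 360 + 4218 = 4578$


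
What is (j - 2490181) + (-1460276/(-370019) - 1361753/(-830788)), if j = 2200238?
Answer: -89128890768955801/307407344972 ≈ -2.8994e+5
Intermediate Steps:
(j - 2490181) + (-1460276/(-370019) - 1361753/(-830788)) = (2200238 - 2490181) + (-1460276/(-370019) - 1361753/(-830788)) = -289943 + (-1460276*(-1/370019) - 1361753*(-1/830788)) = -289943 + (1460276/370019 + 1361753/830788) = -289943 + 1717054260795/307407344972 = -89128890768955801/307407344972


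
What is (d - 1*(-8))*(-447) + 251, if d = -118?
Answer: 49421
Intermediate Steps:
(d - 1*(-8))*(-447) + 251 = (-118 - 1*(-8))*(-447) + 251 = (-118 + 8)*(-447) + 251 = -110*(-447) + 251 = 49170 + 251 = 49421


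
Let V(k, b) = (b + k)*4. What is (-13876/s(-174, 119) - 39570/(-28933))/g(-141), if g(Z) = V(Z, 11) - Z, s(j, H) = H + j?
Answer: -403650658/603108385 ≈ -0.66928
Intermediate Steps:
V(k, b) = 4*b + 4*k
g(Z) = 44 + 3*Z (g(Z) = (4*11 + 4*Z) - Z = (44 + 4*Z) - Z = 44 + 3*Z)
(-13876/s(-174, 119) - 39570/(-28933))/g(-141) = (-13876/(119 - 174) - 39570/(-28933))/(44 + 3*(-141)) = (-13876/(-55) - 39570*(-1/28933))/(44 - 423) = (-13876*(-1/55) + 39570/28933)/(-379) = (13876/55 + 39570/28933)*(-1/379) = (403650658/1591315)*(-1/379) = -403650658/603108385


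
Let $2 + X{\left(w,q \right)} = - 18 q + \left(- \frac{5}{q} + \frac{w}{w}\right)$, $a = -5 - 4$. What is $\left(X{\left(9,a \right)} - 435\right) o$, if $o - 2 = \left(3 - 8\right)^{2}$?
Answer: $-7383$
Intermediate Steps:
$a = -9$ ($a = -5 - 4 = -9$)
$o = 27$ ($o = 2 + \left(3 - 8\right)^{2} = 2 + \left(-5\right)^{2} = 2 + 25 = 27$)
$X{\left(w,q \right)} = -1 - 18 q - \frac{5}{q}$ ($X{\left(w,q \right)} = -2 - \left(\frac{5}{q} + 18 q - \frac{w}{w}\right) = -2 - \left(-1 + \frac{5}{q} + 18 q\right) = -1 - 18 q - \frac{5}{q}$)
$\left(X{\left(9,a \right)} - 435\right) o = \left(\left(-1 - -162 - \frac{5}{-9}\right) - 435\right) 27 = \left(\left(-1 + 162 - - \frac{5}{9}\right) - 435\right) 27 = \left(\left(-1 + 162 + \frac{5}{9}\right) - 435\right) 27 = \left(\frac{1454}{9} - 435\right) 27 = \left(- \frac{2461}{9}\right) 27 = -7383$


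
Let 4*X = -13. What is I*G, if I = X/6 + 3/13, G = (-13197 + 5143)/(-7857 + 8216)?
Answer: 390619/56004 ≈ 6.9748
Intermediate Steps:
X = -13/4 (X = (1/4)*(-13) = -13/4 ≈ -3.2500)
G = -8054/359 ≈ -22.435
I = -97/312 (I = -13/4/6 + 3/13 = -13/4*1/6 + 3*(1/13) = -13/24 + 3/13 = -97/312 ≈ -0.31090)
I*G = -97/312*(-8054/359) = 390619/56004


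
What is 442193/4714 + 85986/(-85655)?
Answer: 37470703411/403777670 ≈ 92.800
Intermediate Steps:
442193/4714 + 85986/(-85655) = 442193*(1/4714) + 85986*(-1/85655) = 442193/4714 - 85986/85655 = 37470703411/403777670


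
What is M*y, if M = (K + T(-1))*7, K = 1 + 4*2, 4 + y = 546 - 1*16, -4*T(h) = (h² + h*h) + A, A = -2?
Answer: 33138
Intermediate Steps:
T(h) = ½ - h²/2 (T(h) = -((h² + h*h) - 2)/4 = -((h² + h²) - 2)/4 = -(2*h² - 2)/4 = -(-2 + 2*h²)/4 = ½ - h²/2)
y = 526 (y = -4 + (546 - 1*16) = -4 + (546 - 16) = -4 + 530 = 526)
K = 9 (K = 1 + 8 = 9)
M = 63 (M = (9 + (½ - ½*(-1)²))*7 = (9 + (½ - ½*1))*7 = (9 + (½ - ½))*7 = (9 + 0)*7 = 9*7 = 63)
M*y = 63*526 = 33138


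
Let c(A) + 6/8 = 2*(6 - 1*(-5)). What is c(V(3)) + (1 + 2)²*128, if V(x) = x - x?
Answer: 4693/4 ≈ 1173.3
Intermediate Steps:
V(x) = 0
c(A) = 85/4 (c(A) = -¾ + 2*(6 - 1*(-5)) = -¾ + 2*(6 + 5) = -¾ + 2*11 = -¾ + 22 = 85/4)
c(V(3)) + (1 + 2)²*128 = 85/4 + (1 + 2)²*128 = 85/4 + 3²*128 = 85/4 + 9*128 = 85/4 + 1152 = 4693/4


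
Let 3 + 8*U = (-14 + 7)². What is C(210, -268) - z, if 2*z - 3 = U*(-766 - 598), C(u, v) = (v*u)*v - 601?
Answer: 15086359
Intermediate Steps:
C(u, v) = -601 + u*v² (C(u, v) = (u*v)*v - 601 = u*v² - 601 = -601 + u*v²)
U = 23/4 (U = -3/8 + (-14 + 7)²/8 = -3/8 + (⅛)*(-7)² = -3/8 + (⅛)*49 = -3/8 + 49/8 = 23/4 ≈ 5.7500)
z = -3920 (z = 3/2 + (23*(-766 - 598)/4)/2 = 3/2 + ((23/4)*(-1364))/2 = 3/2 + (½)*(-7843) = 3/2 - 7843/2 = -3920)
C(210, -268) - z = (-601 + 210*(-268)²) - 1*(-3920) = (-601 + 210*71824) + 3920 = (-601 + 15083040) + 3920 = 15082439 + 3920 = 15086359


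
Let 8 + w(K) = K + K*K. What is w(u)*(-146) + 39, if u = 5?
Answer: -3173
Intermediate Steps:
w(K) = -8 + K + K² (w(K) = -8 + (K + K*K) = -8 + (K + K²) = -8 + K + K²)
w(u)*(-146) + 39 = (-8 + 5 + 5²)*(-146) + 39 = (-8 + 5 + 25)*(-146) + 39 = 22*(-146) + 39 = -3212 + 39 = -3173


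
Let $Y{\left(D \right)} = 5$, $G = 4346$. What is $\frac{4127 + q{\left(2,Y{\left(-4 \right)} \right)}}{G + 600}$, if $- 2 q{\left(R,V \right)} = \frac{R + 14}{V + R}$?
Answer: $\frac{28881}{34622} \approx 0.83418$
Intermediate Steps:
$q{\left(R,V \right)} = - \frac{14 + R}{2 \left(R + V\right)}$ ($q{\left(R,V \right)} = - \frac{\left(R + 14\right) \frac{1}{V + R}}{2} = - \frac{\left(14 + R\right) \frac{1}{R + V}}{2} = - \frac{\frac{1}{R + V} \left(14 + R\right)}{2} = - \frac{14 + R}{2 \left(R + V\right)}$)
$\frac{4127 + q{\left(2,Y{\left(-4 \right)} \right)}}{G + 600} = \frac{4127 + \frac{-7 - 1}{2 + 5}}{4346 + 600} = \frac{4127 + \frac{-7 - 1}{7}}{4946} = \left(4127 + \frac{1}{7} \left(-8\right)\right) \frac{1}{4946} = \left(4127 - \frac{8}{7}\right) \frac{1}{4946} = \frac{28881}{7} \cdot \frac{1}{4946} = \frac{28881}{34622}$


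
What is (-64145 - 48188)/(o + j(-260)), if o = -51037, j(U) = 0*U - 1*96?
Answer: 112333/51133 ≈ 2.1969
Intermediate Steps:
j(U) = -96 (j(U) = 0 - 96 = -96)
(-64145 - 48188)/(o + j(-260)) = (-64145 - 48188)/(-51037 - 96) = -112333/(-51133) = -112333*(-1/51133) = 112333/51133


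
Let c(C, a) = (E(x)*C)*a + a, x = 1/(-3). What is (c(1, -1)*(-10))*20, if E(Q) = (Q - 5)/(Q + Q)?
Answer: 1800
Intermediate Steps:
x = -1/3 ≈ -0.33333
E(Q) = (-5 + Q)/(2*Q) (E(Q) = (-5 + Q)/((2*Q)) = (-5 + Q)*(1/(2*Q)) = (-5 + Q)/(2*Q))
c(C, a) = a + 8*C*a (c(C, a) = (((-5 - 1/3)/(2*(-1/3)))*C)*a + a = (((1/2)*(-3)*(-16/3))*C)*a + a = (8*C)*a + a = 8*C*a + a = a + 8*C*a)
(c(1, -1)*(-10))*20 = (-(1 + 8*1)*(-10))*20 = (-(1 + 8)*(-10))*20 = (-1*9*(-10))*20 = -9*(-10)*20 = 90*20 = 1800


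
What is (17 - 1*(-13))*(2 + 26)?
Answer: 840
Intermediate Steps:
(17 - 1*(-13))*(2 + 26) = (17 + 13)*28 = 30*28 = 840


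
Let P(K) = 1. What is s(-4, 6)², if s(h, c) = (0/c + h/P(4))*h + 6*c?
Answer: 2704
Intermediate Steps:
s(h, c) = h² + 6*c (s(h, c) = (0/c + h/1)*h + 6*c = (0 + h*1)*h + 6*c = (0 + h)*h + 6*c = h*h + 6*c = h² + 6*c)
s(-4, 6)² = ((-4)² + 6*6)² = (16 + 36)² = 52² = 2704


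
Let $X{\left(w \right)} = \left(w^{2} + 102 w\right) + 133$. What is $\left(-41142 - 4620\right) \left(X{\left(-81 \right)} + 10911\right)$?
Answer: $-427554366$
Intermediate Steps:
$X{\left(w \right)} = 133 + w^{2} + 102 w$
$\left(-41142 - 4620\right) \left(X{\left(-81 \right)} + 10911\right) = \left(-41142 - 4620\right) \left(\left(133 + \left(-81\right)^{2} + 102 \left(-81\right)\right) + 10911\right) = - 45762 \left(\left(133 + 6561 - 8262\right) + 10911\right) = - 45762 \left(-1568 + 10911\right) = \left(-45762\right) 9343 = -427554366$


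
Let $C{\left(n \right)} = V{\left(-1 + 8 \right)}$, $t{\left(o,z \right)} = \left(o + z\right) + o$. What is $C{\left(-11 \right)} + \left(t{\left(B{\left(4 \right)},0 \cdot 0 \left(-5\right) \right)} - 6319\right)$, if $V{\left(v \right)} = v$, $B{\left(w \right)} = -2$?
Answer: $-6316$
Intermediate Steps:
$t{\left(o,z \right)} = z + 2 o$
$C{\left(n \right)} = 7$ ($C{\left(n \right)} = -1 + 8 = 7$)
$C{\left(-11 \right)} + \left(t{\left(B{\left(4 \right)},0 \cdot 0 \left(-5\right) \right)} - 6319\right) = 7 - \left(6323 - 0 \cdot 0 \left(-5\right)\right) = 7 + \left(\left(0 \left(-5\right) - 4\right) - 6319\right) = 7 + \left(\left(0 - 4\right) - 6319\right) = 7 - 6323 = -6316$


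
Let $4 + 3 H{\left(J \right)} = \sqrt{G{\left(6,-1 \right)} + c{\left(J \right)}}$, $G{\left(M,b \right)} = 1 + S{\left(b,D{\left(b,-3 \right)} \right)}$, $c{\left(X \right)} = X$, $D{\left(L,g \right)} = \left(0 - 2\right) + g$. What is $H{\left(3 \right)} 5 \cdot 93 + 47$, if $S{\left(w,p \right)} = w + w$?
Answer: $-573 + 155 \sqrt{2} \approx -353.8$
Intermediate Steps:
$D{\left(L,g \right)} = -2 + g$
$S{\left(w,p \right)} = 2 w$
$G{\left(M,b \right)} = 1 + 2 b$
$H{\left(J \right)} = - \frac{4}{3} + \frac{\sqrt{-1 + J}}{3}$ ($H{\left(J \right)} = - \frac{4}{3} + \frac{\sqrt{\left(1 + 2 \left(-1\right)\right) + J}}{3} = - \frac{4}{3} + \frac{\sqrt{\left(1 - 2\right) + J}}{3} = - \frac{4}{3} + \frac{\sqrt{-1 + J}}{3}$)
$H{\left(3 \right)} 5 \cdot 93 + 47 = \left(- \frac{4}{3} + \frac{\sqrt{-1 + 3}}{3}\right) 5 \cdot 93 + 47 = \left(- \frac{4}{3} + \frac{\sqrt{2}}{3}\right) 5 \cdot 93 + 47 = \left(- \frac{20}{3} + \frac{5 \sqrt{2}}{3}\right) 93 + 47 = \left(-620 + 155 \sqrt{2}\right) + 47 = -573 + 155 \sqrt{2}$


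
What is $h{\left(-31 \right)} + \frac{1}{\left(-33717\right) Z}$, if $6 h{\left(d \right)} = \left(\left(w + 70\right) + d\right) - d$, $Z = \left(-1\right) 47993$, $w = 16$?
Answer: $\frac{7731304354}{539393327} \approx 14.333$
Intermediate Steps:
$Z = -47993$
$h{\left(d \right)} = \frac{43}{3}$ ($h{\left(d \right)} = \frac{\left(\left(16 + 70\right) + d\right) - d}{6} = \frac{\left(86 + d\right) - d}{6} = \frac{1}{6} \cdot 86 = \frac{43}{3}$)
$h{\left(-31 \right)} + \frac{1}{\left(-33717\right) Z} = \frac{43}{3} + \frac{1}{\left(-33717\right) \left(-47993\right)} = \frac{43}{3} - - \frac{1}{1618179981} = \frac{43}{3} + \frac{1}{1618179981} = \frac{7731304354}{539393327}$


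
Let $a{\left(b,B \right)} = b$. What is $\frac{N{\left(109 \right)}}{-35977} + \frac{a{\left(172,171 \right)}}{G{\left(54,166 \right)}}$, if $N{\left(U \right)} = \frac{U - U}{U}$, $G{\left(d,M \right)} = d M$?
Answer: $\frac{43}{2241} \approx 0.019188$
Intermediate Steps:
$G{\left(d,M \right)} = M d$
$N{\left(U \right)} = 0$ ($N{\left(U \right)} = \frac{0}{U} = 0$)
$\frac{N{\left(109 \right)}}{-35977} + \frac{a{\left(172,171 \right)}}{G{\left(54,166 \right)}} = \frac{0}{-35977} + \frac{172}{166 \cdot 54} = 0 \left(- \frac{1}{35977}\right) + \frac{172}{8964} = 0 + 172 \cdot \frac{1}{8964} = 0 + \frac{43}{2241} = \frac{43}{2241}$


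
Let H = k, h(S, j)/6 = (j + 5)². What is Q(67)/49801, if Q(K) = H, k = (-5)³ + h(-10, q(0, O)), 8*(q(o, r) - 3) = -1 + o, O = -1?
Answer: 7907/1593632 ≈ 0.0049616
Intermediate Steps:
q(o, r) = 23/8 + o/8 (q(o, r) = 3 + (-1 + o)/8 = 3 + (-⅛ + o/8) = 23/8 + o/8)
h(S, j) = 6*(5 + j)² (h(S, j) = 6*(j + 5)² = 6*(5 + j)²)
k = 7907/32 (k = (-5)³ + 6*(5 + (23/8 + (⅛)*0))² = -125 + 6*(5 + (23/8 + 0))² = -125 + 6*(5 + 23/8)² = -125 + 6*(63/8)² = -125 + 6*(3969/64) = -125 + 11907/32 = 7907/32 ≈ 247.09)
H = 7907/32 ≈ 247.09
Q(K) = 7907/32
Q(67)/49801 = (7907/32)/49801 = (7907/32)*(1/49801) = 7907/1593632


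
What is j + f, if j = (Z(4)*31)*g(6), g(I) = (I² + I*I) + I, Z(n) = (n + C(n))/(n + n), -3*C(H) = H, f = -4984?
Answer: -4178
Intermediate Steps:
C(H) = -H/3
Z(n) = ⅓ (Z(n) = (n - n/3)/(n + n) = (2*n/3)/((2*n)) = (2*n/3)*(1/(2*n)) = ⅓)
g(I) = I + 2*I² (g(I) = (I² + I²) + I = 2*I² + I = I + 2*I²)
j = 806 (j = ((⅓)*31)*(6*(1 + 2*6)) = 31*(6*(1 + 12))/3 = 31*(6*13)/3 = (31/3)*78 = 806)
j + f = 806 - 4984 = -4178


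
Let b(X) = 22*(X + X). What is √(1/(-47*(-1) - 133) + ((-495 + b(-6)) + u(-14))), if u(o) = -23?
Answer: I*√5783758/86 ≈ 27.964*I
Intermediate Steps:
b(X) = 44*X (b(X) = 22*(2*X) = 44*X)
√(1/(-47*(-1) - 133) + ((-495 + b(-6)) + u(-14))) = √(1/(-47*(-1) - 133) + ((-495 + 44*(-6)) - 23)) = √(1/(47 - 133) + ((-495 - 264) - 23)) = √(1/(-86) + (-759 - 23)) = √(-1/86 - 782) = √(-67253/86) = I*√5783758/86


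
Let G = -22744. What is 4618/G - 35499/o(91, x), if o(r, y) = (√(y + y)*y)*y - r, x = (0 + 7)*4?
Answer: -16599224249/55905491180 - 1135968*√14/702295 ≈ -6.3491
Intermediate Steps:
x = 28 (x = 7*4 = 28)
o(r, y) = -r + √2*y^(5/2) (o(r, y) = (√(2*y)*y)*y - r = ((√2*√y)*y)*y - r = (√2*y^(3/2))*y - r = √2*y^(5/2) - r = -r + √2*y^(5/2))
4618/G - 35499/o(91, x) = 4618/(-22744) - 35499/(-1*91 + √2*28^(5/2)) = 4618*(-1/22744) - 35499/(-91 + √2*(1568*√7)) = -2309/11372 - 35499/(-91 + 1568*√14)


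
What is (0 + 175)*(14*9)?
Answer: 22050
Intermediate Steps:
(0 + 175)*(14*9) = 175*126 = 22050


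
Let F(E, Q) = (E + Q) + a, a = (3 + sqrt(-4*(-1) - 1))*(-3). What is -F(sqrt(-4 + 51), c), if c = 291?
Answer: -282 - sqrt(47) + 3*sqrt(3) ≈ -283.66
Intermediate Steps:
a = -9 - 3*sqrt(3) (a = (3 + sqrt(4 - 1))*(-3) = (3 + sqrt(3))*(-3) = -9 - 3*sqrt(3) ≈ -14.196)
F(E, Q) = -9 + E + Q - 3*sqrt(3) (F(E, Q) = (E + Q) + (-9 - 3*sqrt(3)) = -9 + E + Q - 3*sqrt(3))
-F(sqrt(-4 + 51), c) = -(-9 + sqrt(-4 + 51) + 291 - 3*sqrt(3)) = -(-9 + sqrt(47) + 291 - 3*sqrt(3)) = -(282 + sqrt(47) - 3*sqrt(3)) = -282 - sqrt(47) + 3*sqrt(3)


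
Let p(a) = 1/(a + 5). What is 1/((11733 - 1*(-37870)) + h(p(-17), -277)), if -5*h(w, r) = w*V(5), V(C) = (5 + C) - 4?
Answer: 10/496031 ≈ 2.0160e-5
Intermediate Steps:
p(a) = 1/(5 + a)
V(C) = 1 + C
h(w, r) = -6*w/5 (h(w, r) = -w*(1 + 5)/5 = -w*6/5 = -6*w/5)
1/((11733 - 1*(-37870)) + h(p(-17), -277)) = 1/((11733 - 1*(-37870)) - 6/(5*(5 - 17))) = 1/((11733 + 37870) - 6/5/(-12)) = 1/(49603 - 6/5*(-1/12)) = 1/(49603 + ⅒) = 1/(496031/10) = 10/496031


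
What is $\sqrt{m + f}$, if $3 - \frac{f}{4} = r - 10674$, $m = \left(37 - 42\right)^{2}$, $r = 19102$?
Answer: $5 i \sqrt{1347} \approx 183.51 i$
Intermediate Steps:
$m = 25$ ($m = \left(-5\right)^{2} = 25$)
$f = -33700$ ($f = 12 - 4 \left(19102 - 10674\right) = 12 - 33712 = -33700$)
$\sqrt{m + f} = \sqrt{25 - 33700} = \sqrt{-33675} = 5 i \sqrt{1347}$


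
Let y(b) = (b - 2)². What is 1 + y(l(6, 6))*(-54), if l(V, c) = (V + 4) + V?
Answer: -10583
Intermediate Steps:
l(V, c) = 4 + 2*V (l(V, c) = (4 + V) + V = 4 + 2*V)
y(b) = (-2 + b)²
1 + y(l(6, 6))*(-54) = 1 + (-2 + (4 + 2*6))²*(-54) = 1 + (-2 + (4 + 12))²*(-54) = 1 + (-2 + 16)²*(-54) = 1 + 14²*(-54) = 1 + 196*(-54) = 1 - 10584 = -10583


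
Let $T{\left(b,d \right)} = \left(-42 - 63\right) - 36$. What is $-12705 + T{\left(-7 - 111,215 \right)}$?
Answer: $-12846$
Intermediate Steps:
$T{\left(b,d \right)} = -141$ ($T{\left(b,d \right)} = -105 - 36 = -141$)
$-12705 + T{\left(-7 - 111,215 \right)} = -12705 - 141 = -12846$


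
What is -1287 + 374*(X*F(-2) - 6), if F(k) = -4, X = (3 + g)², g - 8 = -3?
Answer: -99275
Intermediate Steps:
g = 5 (g = 8 - 3 = 5)
X = 64 (X = (3 + 5)² = 8² = 64)
-1287 + 374*(X*F(-2) - 6) = -1287 + 374*(64*(-4) - 6) = -1287 + 374*(-256 - 6) = -1287 + 374*(-262) = -1287 - 97988 = -99275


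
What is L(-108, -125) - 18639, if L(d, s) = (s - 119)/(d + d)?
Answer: -1006445/54 ≈ -18638.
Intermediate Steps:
L(d, s) = (-119 + s)/(2*d) (L(d, s) = (-119 + s)/((2*d)) = (-119 + s)*(1/(2*d)) = (-119 + s)/(2*d))
L(-108, -125) - 18639 = (½)*(-119 - 125)/(-108) - 18639 = (½)*(-1/108)*(-244) - 18639 = 61/54 - 18639 = -1006445/54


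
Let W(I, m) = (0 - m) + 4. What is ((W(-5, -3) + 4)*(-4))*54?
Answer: -2376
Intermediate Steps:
W(I, m) = 4 - m (W(I, m) = -m + 4 = 4 - m)
((W(-5, -3) + 4)*(-4))*54 = (((4 - 1*(-3)) + 4)*(-4))*54 = (((4 + 3) + 4)*(-4))*54 = ((7 + 4)*(-4))*54 = (11*(-4))*54 = -44*54 = -2376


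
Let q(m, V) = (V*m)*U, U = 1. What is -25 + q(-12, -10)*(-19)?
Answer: -2305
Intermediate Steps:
q(m, V) = V*m (q(m, V) = (V*m)*1 = V*m)
-25 + q(-12, -10)*(-19) = -25 - 10*(-12)*(-19) = -25 + 120*(-19) = -25 - 2280 = -2305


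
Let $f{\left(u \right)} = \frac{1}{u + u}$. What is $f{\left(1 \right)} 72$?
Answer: $36$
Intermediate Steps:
$f{\left(u \right)} = \frac{1}{2 u}$
$f{\left(1 \right)} 72 = \frac{1}{2 \cdot 1} \cdot 72 = \frac{1}{2} \cdot 1 \cdot 72 = \frac{1}{2} \cdot 72 = 36$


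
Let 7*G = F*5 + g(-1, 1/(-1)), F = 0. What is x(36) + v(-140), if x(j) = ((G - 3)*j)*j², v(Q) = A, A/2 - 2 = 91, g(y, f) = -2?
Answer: -1071786/7 ≈ -1.5311e+5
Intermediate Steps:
A = 186 (A = 4 + 2*91 = 4 + 182 = 186)
v(Q) = 186
G = -2/7 (G = (0*5 - 2)/7 = (0 - 2)/7 = (⅐)*(-2) = -2/7 ≈ -0.28571)
x(j) = -23*j³/7 (x(j) = ((-2/7 - 3)*j)*j² = (-23*j/7)*j² = -23*j³/7)
x(36) + v(-140) = -23/7*36³ + 186 = -23/7*46656 + 186 = -1073088/7 + 186 = -1071786/7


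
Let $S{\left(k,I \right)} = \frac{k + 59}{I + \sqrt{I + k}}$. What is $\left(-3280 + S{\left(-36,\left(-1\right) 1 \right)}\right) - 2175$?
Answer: $- \frac{207313}{38} - \frac{23 i \sqrt{37}}{38} \approx -5455.6 - 3.6817 i$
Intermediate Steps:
$S{\left(k,I \right)} = \frac{59 + k}{I + \sqrt{I + k}}$
$\left(-3280 + S{\left(-36,\left(-1\right) 1 \right)}\right) - 2175 = \left(-3280 + \frac{59 - 36}{\left(-1\right) 1 + \sqrt{\left(-1\right) 1 - 36}}\right) - 2175 = \left(-3280 + \frac{1}{-1 + \sqrt{-1 - 36}} \cdot 23\right) - 2175 = \left(-3280 + \frac{1}{-1 + \sqrt{-37}} \cdot 23\right) - 2175 = \left(-3280 + \frac{1}{-1 + i \sqrt{37}} \cdot 23\right) - 2175 = \left(-3280 + \frac{23}{-1 + i \sqrt{37}}\right) - 2175 = -5455 + \frac{23}{-1 + i \sqrt{37}}$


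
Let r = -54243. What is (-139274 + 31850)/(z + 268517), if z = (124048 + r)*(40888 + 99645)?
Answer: -5968/545009699 ≈ -1.0950e-5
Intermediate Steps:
z = 9809906065 (z = (124048 - 54243)*(40888 + 99645) = 69805*140533 = 9809906065)
(-139274 + 31850)/(z + 268517) = (-139274 + 31850)/(9809906065 + 268517) = -107424/9810174582 = -107424*1/9810174582 = -5968/545009699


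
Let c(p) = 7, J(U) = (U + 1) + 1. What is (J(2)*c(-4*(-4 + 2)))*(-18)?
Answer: -504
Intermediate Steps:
J(U) = 2 + U (J(U) = (1 + U) + 1 = 2 + U)
(J(2)*c(-4*(-4 + 2)))*(-18) = ((2 + 2)*7)*(-18) = (4*7)*(-18) = 28*(-18) = -504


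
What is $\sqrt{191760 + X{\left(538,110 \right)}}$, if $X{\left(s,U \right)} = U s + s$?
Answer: $3 \sqrt{27942} \approx 501.48$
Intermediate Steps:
$X{\left(s,U \right)} = s + U s$
$\sqrt{191760 + X{\left(538,110 \right)}} = \sqrt{191760 + 538 \left(1 + 110\right)} = \sqrt{191760 + 538 \cdot 111} = \sqrt{191760 + 59718} = \sqrt{251478} = 3 \sqrt{27942}$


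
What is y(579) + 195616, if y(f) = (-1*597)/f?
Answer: 37753689/193 ≈ 1.9562e+5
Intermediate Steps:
y(f) = -597/f
y(579) + 195616 = -597/579 + 195616 = -597*1/579 + 195616 = -199/193 + 195616 = 37753689/193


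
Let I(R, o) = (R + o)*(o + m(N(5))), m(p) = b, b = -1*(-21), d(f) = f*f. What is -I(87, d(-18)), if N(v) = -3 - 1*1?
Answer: -141795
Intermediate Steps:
d(f) = f**2
N(v) = -4 (N(v) = -3 - 1 = -4)
b = 21
m(p) = 21
I(R, o) = (21 + o)*(R + o) (I(R, o) = (R + o)*(o + 21) = (R + o)*(21 + o) = (21 + o)*(R + o))
-I(87, d(-18)) = -(((-18)**2)**2 + 21*87 + 21*(-18)**2 + 87*(-18)**2) = -(324**2 + 1827 + 21*324 + 87*324) = -(104976 + 1827 + 6804 + 28188) = -1*141795 = -141795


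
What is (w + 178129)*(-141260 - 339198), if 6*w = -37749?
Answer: -82560701575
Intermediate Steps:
w = -12583/2 (w = (⅙)*(-37749) = -12583/2 ≈ -6291.5)
(w + 178129)*(-141260 - 339198) = (-12583/2 + 178129)*(-141260 - 339198) = (343675/2)*(-480458) = -82560701575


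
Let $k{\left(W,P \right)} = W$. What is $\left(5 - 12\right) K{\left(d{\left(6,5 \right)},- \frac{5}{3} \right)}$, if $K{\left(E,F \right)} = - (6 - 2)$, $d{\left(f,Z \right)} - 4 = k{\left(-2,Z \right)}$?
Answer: $28$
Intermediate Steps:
$d{\left(f,Z \right)} = 2$ ($d{\left(f,Z \right)} = 4 - 2 = 2$)
$K{\left(E,F \right)} = -4$ ($K{\left(E,F \right)} = \left(-1\right) 4 = -4$)
$\left(5 - 12\right) K{\left(d{\left(6,5 \right)},- \frac{5}{3} \right)} = \left(5 - 12\right) \left(-4\right) = \left(-7\right) \left(-4\right) = 28$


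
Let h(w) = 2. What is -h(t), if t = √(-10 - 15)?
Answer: -2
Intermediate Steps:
t = 5*I (t = √(-25) = 5*I ≈ 5.0*I)
-h(t) = -1*2 = -2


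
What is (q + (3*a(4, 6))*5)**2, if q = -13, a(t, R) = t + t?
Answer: 11449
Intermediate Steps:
a(t, R) = 2*t
(q + (3*a(4, 6))*5)**2 = (-13 + (3*(2*4))*5)**2 = (-13 + (3*8)*5)**2 = (-13 + 24*5)**2 = (-13 + 120)**2 = 107**2 = 11449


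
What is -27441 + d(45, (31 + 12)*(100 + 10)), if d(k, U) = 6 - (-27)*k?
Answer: -26220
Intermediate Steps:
d(k, U) = 6 + 27*k
-27441 + d(45, (31 + 12)*(100 + 10)) = -27441 + (6 + 27*45) = -27441 + (6 + 1215) = -27441 + 1221 = -26220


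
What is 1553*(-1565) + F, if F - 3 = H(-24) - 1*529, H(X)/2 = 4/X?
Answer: -7292914/3 ≈ -2.4310e+6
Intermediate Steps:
H(X) = 8/X (H(X) = 2*(4/X) = 8/X)
F = -1579/3 (F = 3 + (8/(-24) - 1*529) = 3 + (8*(-1/24) - 529) = 3 + (-1/3 - 529) = 3 - 1588/3 = -1579/3 ≈ -526.33)
1553*(-1565) + F = 1553*(-1565) - 1579/3 = -2430445 - 1579/3 = -7292914/3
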